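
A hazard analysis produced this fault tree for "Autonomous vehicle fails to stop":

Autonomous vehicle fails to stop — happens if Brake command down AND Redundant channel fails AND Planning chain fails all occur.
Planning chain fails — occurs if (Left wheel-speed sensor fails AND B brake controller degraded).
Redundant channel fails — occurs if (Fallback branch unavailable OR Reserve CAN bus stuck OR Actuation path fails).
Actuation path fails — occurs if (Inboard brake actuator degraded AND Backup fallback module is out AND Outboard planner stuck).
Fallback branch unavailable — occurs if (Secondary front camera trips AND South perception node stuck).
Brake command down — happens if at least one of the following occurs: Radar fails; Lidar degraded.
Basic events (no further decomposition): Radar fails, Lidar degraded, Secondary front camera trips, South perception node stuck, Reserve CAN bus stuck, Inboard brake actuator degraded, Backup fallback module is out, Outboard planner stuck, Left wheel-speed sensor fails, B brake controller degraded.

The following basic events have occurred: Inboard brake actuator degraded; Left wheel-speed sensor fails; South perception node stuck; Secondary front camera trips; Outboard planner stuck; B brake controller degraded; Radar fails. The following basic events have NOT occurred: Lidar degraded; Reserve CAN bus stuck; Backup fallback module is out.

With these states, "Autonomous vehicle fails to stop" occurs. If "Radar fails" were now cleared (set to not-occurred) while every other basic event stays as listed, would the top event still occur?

No

Counterfactual: set "Radar fails" to not occurred.
Brake command down [OR]: Radar fails=not, Lidar degraded=not → no input occurs → does not occur.
Fallback branch unavailable [AND]: Secondary front camera trips=occurs, South perception node stuck=occurs → all inputs occur → occurs.
Actuation path fails [AND]: Inboard brake actuator degraded=occurs, Backup fallback module is out=not, Outboard planner stuck=occurs → not all inputs occur → does not occur.
Redundant channel fails [OR]: Fallback branch unavailable=occurs, Reserve CAN bus stuck=not, Actuation path fails=not → at least one input occurs → occurs.
Planning chain fails [AND]: Left wheel-speed sensor fails=occurs, B brake controller degraded=occurs → all inputs occur → occurs.
Autonomous vehicle fails to stop [AND]: Brake command down=not, Redundant channel fails=occurs, Planning chain fails=occurs → not all inputs occur → does not occur.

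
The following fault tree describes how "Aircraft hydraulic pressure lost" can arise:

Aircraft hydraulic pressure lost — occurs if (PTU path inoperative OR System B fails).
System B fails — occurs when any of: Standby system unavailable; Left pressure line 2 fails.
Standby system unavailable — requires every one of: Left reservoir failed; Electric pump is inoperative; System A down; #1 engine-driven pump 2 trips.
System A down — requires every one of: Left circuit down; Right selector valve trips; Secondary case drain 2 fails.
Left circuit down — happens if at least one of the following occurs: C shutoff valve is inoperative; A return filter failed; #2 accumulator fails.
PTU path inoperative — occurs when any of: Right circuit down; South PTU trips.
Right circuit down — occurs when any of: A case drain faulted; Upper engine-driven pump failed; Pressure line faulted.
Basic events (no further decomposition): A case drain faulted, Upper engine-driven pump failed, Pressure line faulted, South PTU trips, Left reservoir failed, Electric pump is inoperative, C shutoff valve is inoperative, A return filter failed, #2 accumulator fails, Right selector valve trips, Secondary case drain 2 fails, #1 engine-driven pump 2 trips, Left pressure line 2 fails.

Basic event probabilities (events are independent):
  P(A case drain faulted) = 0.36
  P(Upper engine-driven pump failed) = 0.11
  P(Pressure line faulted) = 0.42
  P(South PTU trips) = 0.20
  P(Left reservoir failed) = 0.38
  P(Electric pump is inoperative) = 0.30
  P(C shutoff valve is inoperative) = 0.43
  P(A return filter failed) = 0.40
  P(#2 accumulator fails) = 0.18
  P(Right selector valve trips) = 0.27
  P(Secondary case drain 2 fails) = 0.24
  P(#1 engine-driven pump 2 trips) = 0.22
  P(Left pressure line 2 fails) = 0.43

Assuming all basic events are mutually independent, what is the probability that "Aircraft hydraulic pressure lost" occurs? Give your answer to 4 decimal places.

P(Right circuit down) [OR] = 1 − (1−0.36) × (1−0.11) × (1−0.42) = 0.669632
P(PTU path inoperative) [OR] = 1 − (1−0.669632) × (1−0.20) = 0.735706
P(Left circuit down) [OR] = 1 − (1−0.43) × (1−0.40) × (1−0.18) = 0.719560
P(System A down) [AND] = 0.719560 × 0.27 × 0.24 = 0.046627
P(Standby system unavailable) [AND] = 0.38 × 0.30 × 0.046627 × 0.22 = 0.001169
P(System B fails) [OR] = 1 − (1−0.001169) × (1−0.43) = 0.430666
P(Aircraft hydraulic pressure lost) [OR] = 1 − (1−0.735706) × (1−0.430666) = 0.849528
Rounded to 4 decimal places: P(Aircraft hydraulic pressure lost) ≈ 0.8495.

0.8495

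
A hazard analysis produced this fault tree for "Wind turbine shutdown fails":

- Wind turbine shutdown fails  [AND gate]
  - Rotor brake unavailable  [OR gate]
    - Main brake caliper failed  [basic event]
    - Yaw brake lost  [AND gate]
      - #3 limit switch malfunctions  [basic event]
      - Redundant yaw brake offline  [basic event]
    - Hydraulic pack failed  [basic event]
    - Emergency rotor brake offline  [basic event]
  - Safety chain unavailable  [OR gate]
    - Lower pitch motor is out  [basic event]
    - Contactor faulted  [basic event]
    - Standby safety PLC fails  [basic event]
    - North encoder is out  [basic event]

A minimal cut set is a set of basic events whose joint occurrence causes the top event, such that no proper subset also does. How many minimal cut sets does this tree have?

16

Yaw brake lost [AND]: one cut set from each child combined → 1 × 1 = 1 cut set(s).
Rotor brake unavailable [OR]: union of children's cut sets → 4 cut set(s).
Safety chain unavailable [OR]: union of children's cut sets → 4 cut set(s).
Wind turbine shutdown fails [AND]: one cut set from each child combined → 4 × 4 = 16 cut set(s).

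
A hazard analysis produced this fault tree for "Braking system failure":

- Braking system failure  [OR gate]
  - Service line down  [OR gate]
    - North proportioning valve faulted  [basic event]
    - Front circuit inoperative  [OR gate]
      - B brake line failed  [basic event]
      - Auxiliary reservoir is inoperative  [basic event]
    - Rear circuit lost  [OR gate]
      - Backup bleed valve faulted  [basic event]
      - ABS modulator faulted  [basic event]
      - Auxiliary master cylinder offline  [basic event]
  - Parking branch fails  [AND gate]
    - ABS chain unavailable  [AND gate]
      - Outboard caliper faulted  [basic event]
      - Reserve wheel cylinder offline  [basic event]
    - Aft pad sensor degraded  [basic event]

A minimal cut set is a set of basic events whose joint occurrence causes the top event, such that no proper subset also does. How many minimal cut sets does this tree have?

7

Front circuit inoperative [OR]: union of children's cut sets → 2 cut set(s).
Rear circuit lost [OR]: union of children's cut sets → 3 cut set(s).
Service line down [OR]: union of children's cut sets → 6 cut set(s).
ABS chain unavailable [AND]: one cut set from each child combined → 1 × 1 = 1 cut set(s).
Parking branch fails [AND]: one cut set from each child combined → 1 × 1 = 1 cut set(s).
Braking system failure [OR]: union of children's cut sets → 7 cut set(s).
Minimal cut sets: {North proportioning valve faulted}; {B brake line failed}; {Auxiliary reservoir is inoperative}; {Backup bleed valve faulted}; {ABS modulator faulted}; {Auxiliary master cylinder offline}; {Aft pad sensor degraded, Outboard caliper faulted, Reserve wheel cylinder offline}.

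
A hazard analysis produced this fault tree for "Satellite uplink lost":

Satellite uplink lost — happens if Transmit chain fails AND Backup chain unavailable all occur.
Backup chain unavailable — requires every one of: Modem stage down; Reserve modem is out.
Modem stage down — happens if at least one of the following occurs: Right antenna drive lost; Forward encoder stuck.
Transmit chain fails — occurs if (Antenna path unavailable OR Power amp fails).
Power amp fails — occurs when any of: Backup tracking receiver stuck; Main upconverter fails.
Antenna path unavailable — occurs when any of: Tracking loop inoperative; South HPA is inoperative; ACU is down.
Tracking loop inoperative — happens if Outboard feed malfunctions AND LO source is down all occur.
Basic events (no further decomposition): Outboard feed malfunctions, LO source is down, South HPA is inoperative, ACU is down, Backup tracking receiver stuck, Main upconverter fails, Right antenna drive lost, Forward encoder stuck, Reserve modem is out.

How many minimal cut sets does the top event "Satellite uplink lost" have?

Tracking loop inoperative [AND]: one cut set from each child combined → 1 × 1 = 1 cut set(s).
Antenna path unavailable [OR]: union of children's cut sets → 3 cut set(s).
Power amp fails [OR]: union of children's cut sets → 2 cut set(s).
Transmit chain fails [OR]: union of children's cut sets → 5 cut set(s).
Modem stage down [OR]: union of children's cut sets → 2 cut set(s).
Backup chain unavailable [AND]: one cut set from each child combined → 2 × 1 = 2 cut set(s).
Satellite uplink lost [AND]: one cut set from each child combined → 5 × 2 = 10 cut set(s).
Minimal cut sets: {LO source is down, Outboard feed malfunctions, Reserve modem is out, Right antenna drive lost}; {Forward encoder stuck, LO source is down, Outboard feed malfunctions, Reserve modem is out}; {Reserve modem is out, Right antenna drive lost, South HPA is inoperative}; {Forward encoder stuck, Reserve modem is out, South HPA is inoperative}; {ACU is down, Reserve modem is out, Right antenna drive lost}; {ACU is down, Forward encoder stuck, Reserve modem is out}; {Backup tracking receiver stuck, Reserve modem is out, Right antenna drive lost}; {Backup tracking receiver stuck, Forward encoder stuck, Reserve modem is out}; {Main upconverter fails, Reserve modem is out, Right antenna drive lost}; {Forward encoder stuck, Main upconverter fails, Reserve modem is out}.

10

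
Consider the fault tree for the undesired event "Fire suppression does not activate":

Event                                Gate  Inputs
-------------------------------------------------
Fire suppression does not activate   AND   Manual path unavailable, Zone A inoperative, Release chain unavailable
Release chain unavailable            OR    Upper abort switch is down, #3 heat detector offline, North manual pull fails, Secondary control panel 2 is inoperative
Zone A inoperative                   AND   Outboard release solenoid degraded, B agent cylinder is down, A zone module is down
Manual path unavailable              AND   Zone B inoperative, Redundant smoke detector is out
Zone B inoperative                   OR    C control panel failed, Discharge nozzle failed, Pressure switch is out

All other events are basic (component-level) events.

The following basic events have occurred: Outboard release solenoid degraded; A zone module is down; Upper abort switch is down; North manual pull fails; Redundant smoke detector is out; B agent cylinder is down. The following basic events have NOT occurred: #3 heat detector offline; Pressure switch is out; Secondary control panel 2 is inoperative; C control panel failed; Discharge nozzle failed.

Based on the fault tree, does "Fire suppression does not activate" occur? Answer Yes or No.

Zone B inoperative [OR]: C control panel failed=not, Discharge nozzle failed=not, Pressure switch is out=not → no input occurs → does not occur.
Manual path unavailable [AND]: Zone B inoperative=not, Redundant smoke detector is out=occurs → not all inputs occur → does not occur.
Zone A inoperative [AND]: Outboard release solenoid degraded=occurs, B agent cylinder is down=occurs, A zone module is down=occurs → all inputs occur → occurs.
Release chain unavailable [OR]: Upper abort switch is down=occurs, #3 heat detector offline=not, North manual pull fails=occurs, Secondary control panel 2 is inoperative=not → at least one input occurs → occurs.
Fire suppression does not activate [AND]: Manual path unavailable=not, Zone A inoperative=occurs, Release chain unavailable=occurs → not all inputs occur → does not occur.

No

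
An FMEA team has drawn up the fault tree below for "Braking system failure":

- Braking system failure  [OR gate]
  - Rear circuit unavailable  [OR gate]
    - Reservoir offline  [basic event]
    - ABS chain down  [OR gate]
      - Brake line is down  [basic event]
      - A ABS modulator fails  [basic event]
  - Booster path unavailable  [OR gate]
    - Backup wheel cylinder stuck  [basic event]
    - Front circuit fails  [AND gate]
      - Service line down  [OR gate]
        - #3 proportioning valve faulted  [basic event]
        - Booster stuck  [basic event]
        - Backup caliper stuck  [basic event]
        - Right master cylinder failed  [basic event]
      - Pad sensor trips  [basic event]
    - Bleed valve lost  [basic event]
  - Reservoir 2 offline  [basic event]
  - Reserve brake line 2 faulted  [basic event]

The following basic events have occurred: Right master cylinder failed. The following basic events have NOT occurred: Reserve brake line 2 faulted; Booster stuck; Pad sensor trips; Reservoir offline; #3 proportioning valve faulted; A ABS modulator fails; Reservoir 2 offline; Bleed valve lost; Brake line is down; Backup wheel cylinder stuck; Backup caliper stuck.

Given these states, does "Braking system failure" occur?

No

ABS chain down [OR]: Brake line is down=not, A ABS modulator fails=not → no input occurs → does not occur.
Rear circuit unavailable [OR]: Reservoir offline=not, ABS chain down=not → no input occurs → does not occur.
Service line down [OR]: #3 proportioning valve faulted=not, Booster stuck=not, Backup caliper stuck=not, Right master cylinder failed=occurs → at least one input occurs → occurs.
Front circuit fails [AND]: Service line down=occurs, Pad sensor trips=not → not all inputs occur → does not occur.
Booster path unavailable [OR]: Backup wheel cylinder stuck=not, Front circuit fails=not, Bleed valve lost=not → no input occurs → does not occur.
Braking system failure [OR]: Rear circuit unavailable=not, Booster path unavailable=not, Reservoir 2 offline=not, Reserve brake line 2 faulted=not → no input occurs → does not occur.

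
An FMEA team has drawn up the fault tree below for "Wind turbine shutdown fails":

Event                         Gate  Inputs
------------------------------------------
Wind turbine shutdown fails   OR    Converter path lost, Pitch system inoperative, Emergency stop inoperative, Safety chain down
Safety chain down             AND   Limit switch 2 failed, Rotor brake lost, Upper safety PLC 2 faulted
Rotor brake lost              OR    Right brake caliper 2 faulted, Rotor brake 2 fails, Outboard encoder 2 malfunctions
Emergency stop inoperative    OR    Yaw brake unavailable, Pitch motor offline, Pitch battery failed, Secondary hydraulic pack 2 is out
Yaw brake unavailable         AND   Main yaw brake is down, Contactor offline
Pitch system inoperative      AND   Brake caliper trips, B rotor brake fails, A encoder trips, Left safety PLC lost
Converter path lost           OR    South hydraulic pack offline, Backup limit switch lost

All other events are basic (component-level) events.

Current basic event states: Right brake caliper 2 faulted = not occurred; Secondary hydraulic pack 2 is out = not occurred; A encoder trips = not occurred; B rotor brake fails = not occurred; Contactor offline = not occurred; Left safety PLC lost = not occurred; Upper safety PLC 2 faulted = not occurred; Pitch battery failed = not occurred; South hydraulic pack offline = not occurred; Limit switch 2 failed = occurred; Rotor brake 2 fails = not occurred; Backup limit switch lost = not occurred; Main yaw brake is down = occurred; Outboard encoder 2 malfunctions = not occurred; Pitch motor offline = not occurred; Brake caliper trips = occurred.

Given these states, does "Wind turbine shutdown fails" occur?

Converter path lost [OR]: South hydraulic pack offline=not, Backup limit switch lost=not → no input occurs → does not occur.
Pitch system inoperative [AND]: Brake caliper trips=occurs, B rotor brake fails=not, A encoder trips=not, Left safety PLC lost=not → not all inputs occur → does not occur.
Yaw brake unavailable [AND]: Main yaw brake is down=occurs, Contactor offline=not → not all inputs occur → does not occur.
Emergency stop inoperative [OR]: Yaw brake unavailable=not, Pitch motor offline=not, Pitch battery failed=not, Secondary hydraulic pack 2 is out=not → no input occurs → does not occur.
Rotor brake lost [OR]: Right brake caliper 2 faulted=not, Rotor brake 2 fails=not, Outboard encoder 2 malfunctions=not → no input occurs → does not occur.
Safety chain down [AND]: Limit switch 2 failed=occurs, Rotor brake lost=not, Upper safety PLC 2 faulted=not → not all inputs occur → does not occur.
Wind turbine shutdown fails [OR]: Converter path lost=not, Pitch system inoperative=not, Emergency stop inoperative=not, Safety chain down=not → no input occurs → does not occur.

No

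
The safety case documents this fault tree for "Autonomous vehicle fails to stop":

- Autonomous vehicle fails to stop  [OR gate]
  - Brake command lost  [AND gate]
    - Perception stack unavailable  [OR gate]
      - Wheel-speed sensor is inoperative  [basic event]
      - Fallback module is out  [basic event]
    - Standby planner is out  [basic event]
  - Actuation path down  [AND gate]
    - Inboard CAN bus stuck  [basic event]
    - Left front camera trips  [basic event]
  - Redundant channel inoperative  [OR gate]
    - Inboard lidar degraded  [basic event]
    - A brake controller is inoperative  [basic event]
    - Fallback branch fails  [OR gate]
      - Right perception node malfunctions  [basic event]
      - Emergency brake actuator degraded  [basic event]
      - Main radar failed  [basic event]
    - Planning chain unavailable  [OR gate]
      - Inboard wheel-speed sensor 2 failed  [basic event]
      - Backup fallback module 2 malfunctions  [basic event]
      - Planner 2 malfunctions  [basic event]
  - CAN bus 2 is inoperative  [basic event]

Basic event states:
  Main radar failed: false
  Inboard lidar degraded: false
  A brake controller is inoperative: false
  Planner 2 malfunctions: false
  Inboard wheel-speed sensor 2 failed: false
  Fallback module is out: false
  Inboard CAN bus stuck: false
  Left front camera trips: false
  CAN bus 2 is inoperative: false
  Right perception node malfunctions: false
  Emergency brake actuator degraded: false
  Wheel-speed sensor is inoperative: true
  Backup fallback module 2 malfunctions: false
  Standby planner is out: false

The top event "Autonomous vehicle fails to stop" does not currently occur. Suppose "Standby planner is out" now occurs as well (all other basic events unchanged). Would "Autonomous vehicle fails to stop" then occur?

Counterfactual: set "Standby planner is out" to occurred.
Perception stack unavailable [OR]: Wheel-speed sensor is inoperative=occurs, Fallback module is out=not → at least one input occurs → occurs.
Brake command lost [AND]: Perception stack unavailable=occurs, Standby planner is out=occurs → all inputs occur → occurs.
Actuation path down [AND]: Inboard CAN bus stuck=not, Left front camera trips=not → not all inputs occur → does not occur.
Fallback branch fails [OR]: Right perception node malfunctions=not, Emergency brake actuator degraded=not, Main radar failed=not → no input occurs → does not occur.
Planning chain unavailable [OR]: Inboard wheel-speed sensor 2 failed=not, Backup fallback module 2 malfunctions=not, Planner 2 malfunctions=not → no input occurs → does not occur.
Redundant channel inoperative [OR]: Inboard lidar degraded=not, A brake controller is inoperative=not, Fallback branch fails=not, Planning chain unavailable=not → no input occurs → does not occur.
Autonomous vehicle fails to stop [OR]: Brake command lost=occurs, Actuation path down=not, Redundant channel inoperative=not, CAN bus 2 is inoperative=not → at least one input occurs → occurs.

Yes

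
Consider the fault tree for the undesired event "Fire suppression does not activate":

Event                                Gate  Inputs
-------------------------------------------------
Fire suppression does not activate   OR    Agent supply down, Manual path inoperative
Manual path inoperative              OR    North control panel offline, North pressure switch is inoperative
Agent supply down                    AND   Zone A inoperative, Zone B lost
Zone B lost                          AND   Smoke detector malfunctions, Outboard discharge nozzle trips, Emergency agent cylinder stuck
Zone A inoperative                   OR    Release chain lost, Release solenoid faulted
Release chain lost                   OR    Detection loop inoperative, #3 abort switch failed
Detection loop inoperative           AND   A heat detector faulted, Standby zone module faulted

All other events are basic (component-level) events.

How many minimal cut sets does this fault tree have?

5

Detection loop inoperative [AND]: one cut set from each child combined → 1 × 1 = 1 cut set(s).
Release chain lost [OR]: union of children's cut sets → 2 cut set(s).
Zone A inoperative [OR]: union of children's cut sets → 3 cut set(s).
Zone B lost [AND]: one cut set from each child combined → 1 × 1 × 1 = 1 cut set(s).
Agent supply down [AND]: one cut set from each child combined → 3 × 1 = 3 cut set(s).
Manual path inoperative [OR]: union of children's cut sets → 2 cut set(s).
Fire suppression does not activate [OR]: union of children's cut sets → 5 cut set(s).
Minimal cut sets: {A heat detector faulted, Emergency agent cylinder stuck, Outboard discharge nozzle trips, Smoke detector malfunctions, Standby zone module faulted}; {#3 abort switch failed, Emergency agent cylinder stuck, Outboard discharge nozzle trips, Smoke detector malfunctions}; {Emergency agent cylinder stuck, Outboard discharge nozzle trips, Release solenoid faulted, Smoke detector malfunctions}; {North control panel offline}; {North pressure switch is inoperative}.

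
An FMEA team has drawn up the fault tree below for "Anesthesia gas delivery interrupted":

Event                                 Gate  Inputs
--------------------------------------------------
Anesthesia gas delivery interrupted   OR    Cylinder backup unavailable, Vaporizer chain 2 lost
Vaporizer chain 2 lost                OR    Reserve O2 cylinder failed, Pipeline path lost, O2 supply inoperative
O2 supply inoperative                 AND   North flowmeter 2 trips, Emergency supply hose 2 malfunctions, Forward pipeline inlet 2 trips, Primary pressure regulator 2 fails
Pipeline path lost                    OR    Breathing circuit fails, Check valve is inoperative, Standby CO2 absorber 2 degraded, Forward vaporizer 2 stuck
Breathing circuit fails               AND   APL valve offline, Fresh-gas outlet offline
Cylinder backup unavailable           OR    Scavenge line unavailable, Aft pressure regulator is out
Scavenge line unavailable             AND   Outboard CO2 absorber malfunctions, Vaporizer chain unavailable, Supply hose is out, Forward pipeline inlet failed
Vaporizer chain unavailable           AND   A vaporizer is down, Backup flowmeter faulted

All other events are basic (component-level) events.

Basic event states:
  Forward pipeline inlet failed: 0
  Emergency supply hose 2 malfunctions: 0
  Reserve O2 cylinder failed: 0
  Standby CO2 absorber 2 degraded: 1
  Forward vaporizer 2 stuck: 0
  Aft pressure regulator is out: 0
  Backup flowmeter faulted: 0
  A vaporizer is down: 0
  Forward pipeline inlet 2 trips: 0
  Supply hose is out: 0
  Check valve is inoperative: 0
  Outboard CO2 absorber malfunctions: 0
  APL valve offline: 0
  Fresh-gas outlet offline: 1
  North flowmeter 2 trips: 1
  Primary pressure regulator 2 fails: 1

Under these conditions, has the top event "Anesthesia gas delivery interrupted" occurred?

Yes

Vaporizer chain unavailable [AND]: A vaporizer is down=not, Backup flowmeter faulted=not → not all inputs occur → does not occur.
Scavenge line unavailable [AND]: Outboard CO2 absorber malfunctions=not, Vaporizer chain unavailable=not, Supply hose is out=not, Forward pipeline inlet failed=not → not all inputs occur → does not occur.
Cylinder backup unavailable [OR]: Scavenge line unavailable=not, Aft pressure regulator is out=not → no input occurs → does not occur.
Breathing circuit fails [AND]: APL valve offline=not, Fresh-gas outlet offline=occurs → not all inputs occur → does not occur.
Pipeline path lost [OR]: Breathing circuit fails=not, Check valve is inoperative=not, Standby CO2 absorber 2 degraded=occurs, Forward vaporizer 2 stuck=not → at least one input occurs → occurs.
O2 supply inoperative [AND]: North flowmeter 2 trips=occurs, Emergency supply hose 2 malfunctions=not, Forward pipeline inlet 2 trips=not, Primary pressure regulator 2 fails=occurs → not all inputs occur → does not occur.
Vaporizer chain 2 lost [OR]: Reserve O2 cylinder failed=not, Pipeline path lost=occurs, O2 supply inoperative=not → at least one input occurs → occurs.
Anesthesia gas delivery interrupted [OR]: Cylinder backup unavailable=not, Vaporizer chain 2 lost=occurs → at least one input occurs → occurs.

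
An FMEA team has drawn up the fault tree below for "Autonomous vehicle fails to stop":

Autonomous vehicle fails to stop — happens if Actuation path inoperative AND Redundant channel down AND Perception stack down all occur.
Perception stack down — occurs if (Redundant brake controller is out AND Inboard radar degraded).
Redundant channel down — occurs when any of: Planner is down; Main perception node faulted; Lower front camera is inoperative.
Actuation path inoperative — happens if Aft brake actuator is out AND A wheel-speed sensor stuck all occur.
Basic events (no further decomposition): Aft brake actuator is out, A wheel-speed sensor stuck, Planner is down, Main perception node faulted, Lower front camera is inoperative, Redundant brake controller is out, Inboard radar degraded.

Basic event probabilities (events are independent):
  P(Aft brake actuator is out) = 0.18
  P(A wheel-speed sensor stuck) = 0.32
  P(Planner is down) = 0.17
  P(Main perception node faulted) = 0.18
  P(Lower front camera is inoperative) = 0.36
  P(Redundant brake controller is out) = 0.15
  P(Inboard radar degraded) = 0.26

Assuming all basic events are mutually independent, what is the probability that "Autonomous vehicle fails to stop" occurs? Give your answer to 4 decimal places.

0.0013

P(Actuation path inoperative) [AND] = 0.18 × 0.32 = 0.057600
P(Redundant channel down) [OR] = 1 − (1−0.17) × (1−0.18) × (1−0.36) = 0.564416
P(Perception stack down) [AND] = 0.15 × 0.26 = 0.039000
P(Autonomous vehicle fails to stop) [AND] = 0.057600 × 0.564416 × 0.039000 = 0.001268
Rounded to 4 decimal places: P(Autonomous vehicle fails to stop) ≈ 0.0013.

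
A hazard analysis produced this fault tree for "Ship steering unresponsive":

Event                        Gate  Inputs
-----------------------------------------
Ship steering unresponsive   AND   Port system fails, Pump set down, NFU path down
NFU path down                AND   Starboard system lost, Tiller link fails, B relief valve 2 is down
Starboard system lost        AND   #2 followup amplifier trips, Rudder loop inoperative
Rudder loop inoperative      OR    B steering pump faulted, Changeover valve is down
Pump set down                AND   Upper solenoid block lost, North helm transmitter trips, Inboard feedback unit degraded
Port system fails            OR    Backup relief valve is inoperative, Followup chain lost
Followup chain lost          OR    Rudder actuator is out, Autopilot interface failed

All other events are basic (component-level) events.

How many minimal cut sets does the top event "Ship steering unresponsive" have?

Followup chain lost [OR]: union of children's cut sets → 2 cut set(s).
Port system fails [OR]: union of children's cut sets → 3 cut set(s).
Pump set down [AND]: one cut set from each child combined → 1 × 1 × 1 = 1 cut set(s).
Rudder loop inoperative [OR]: union of children's cut sets → 2 cut set(s).
Starboard system lost [AND]: one cut set from each child combined → 1 × 2 = 2 cut set(s).
NFU path down [AND]: one cut set from each child combined → 2 × 1 × 1 = 2 cut set(s).
Ship steering unresponsive [AND]: one cut set from each child combined → 3 × 1 × 2 = 6 cut set(s).
Minimal cut sets: {#2 followup amplifier trips, B relief valve 2 is down, B steering pump faulted, Backup relief valve is inoperative, Inboard feedback unit degraded, North helm transmitter trips, Tiller link fails, Upper solenoid block lost}; {#2 followup amplifier trips, B relief valve 2 is down, Backup relief valve is inoperative, Changeover valve is down, Inboard feedback unit degraded, North helm transmitter trips, Tiller link fails, Upper solenoid block lost}; {#2 followup amplifier trips, B relief valve 2 is down, B steering pump faulted, Inboard feedback unit degraded, North helm transmitter trips, Rudder actuator is out, Tiller link fails, Upper solenoid block lost}; {#2 followup amplifier trips, B relief valve 2 is down, Changeover valve is down, Inboard feedback unit degraded, North helm transmitter trips, Rudder actuator is out, Tiller link fails, Upper solenoid block lost}; {#2 followup amplifier trips, Autopilot interface failed, B relief valve 2 is down, B steering pump faulted, Inboard feedback unit degraded, North helm transmitter trips, Tiller link fails, Upper solenoid block lost}; {#2 followup amplifier trips, Autopilot interface failed, B relief valve 2 is down, Changeover valve is down, Inboard feedback unit degraded, North helm transmitter trips, Tiller link fails, Upper solenoid block lost}.

6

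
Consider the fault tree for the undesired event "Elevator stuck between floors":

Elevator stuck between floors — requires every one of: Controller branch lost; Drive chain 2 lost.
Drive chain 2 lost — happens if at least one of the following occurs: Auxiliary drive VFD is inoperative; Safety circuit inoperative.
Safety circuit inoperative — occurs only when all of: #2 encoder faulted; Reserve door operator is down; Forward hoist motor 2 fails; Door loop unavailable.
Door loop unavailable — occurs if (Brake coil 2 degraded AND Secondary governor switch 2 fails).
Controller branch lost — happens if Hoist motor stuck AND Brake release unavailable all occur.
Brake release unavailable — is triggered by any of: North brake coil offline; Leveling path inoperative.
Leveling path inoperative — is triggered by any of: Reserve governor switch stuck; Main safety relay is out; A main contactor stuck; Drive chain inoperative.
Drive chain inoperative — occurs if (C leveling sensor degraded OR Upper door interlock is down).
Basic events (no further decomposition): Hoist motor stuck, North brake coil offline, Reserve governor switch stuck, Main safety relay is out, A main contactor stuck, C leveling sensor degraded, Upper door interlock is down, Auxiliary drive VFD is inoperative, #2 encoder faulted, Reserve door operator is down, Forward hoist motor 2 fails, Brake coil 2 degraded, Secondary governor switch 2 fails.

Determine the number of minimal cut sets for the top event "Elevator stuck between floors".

12

Drive chain inoperative [OR]: union of children's cut sets → 2 cut set(s).
Leveling path inoperative [OR]: union of children's cut sets → 5 cut set(s).
Brake release unavailable [OR]: union of children's cut sets → 6 cut set(s).
Controller branch lost [AND]: one cut set from each child combined → 1 × 6 = 6 cut set(s).
Door loop unavailable [AND]: one cut set from each child combined → 1 × 1 = 1 cut set(s).
Safety circuit inoperative [AND]: one cut set from each child combined → 1 × 1 × 1 × 1 = 1 cut set(s).
Drive chain 2 lost [OR]: union of children's cut sets → 2 cut set(s).
Elevator stuck between floors [AND]: one cut set from each child combined → 6 × 2 = 12 cut set(s).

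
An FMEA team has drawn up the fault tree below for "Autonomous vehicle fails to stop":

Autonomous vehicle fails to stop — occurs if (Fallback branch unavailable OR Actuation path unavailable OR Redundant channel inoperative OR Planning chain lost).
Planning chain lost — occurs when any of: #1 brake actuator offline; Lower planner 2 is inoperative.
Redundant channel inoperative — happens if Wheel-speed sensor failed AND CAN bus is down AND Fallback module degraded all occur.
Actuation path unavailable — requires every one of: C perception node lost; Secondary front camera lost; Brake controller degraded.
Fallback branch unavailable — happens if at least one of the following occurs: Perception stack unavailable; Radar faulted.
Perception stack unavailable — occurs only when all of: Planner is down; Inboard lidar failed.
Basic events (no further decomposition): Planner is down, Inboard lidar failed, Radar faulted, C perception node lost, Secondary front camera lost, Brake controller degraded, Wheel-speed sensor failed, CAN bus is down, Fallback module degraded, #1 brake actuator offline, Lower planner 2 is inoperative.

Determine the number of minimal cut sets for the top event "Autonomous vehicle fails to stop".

Perception stack unavailable [AND]: one cut set from each child combined → 1 × 1 = 1 cut set(s).
Fallback branch unavailable [OR]: union of children's cut sets → 2 cut set(s).
Actuation path unavailable [AND]: one cut set from each child combined → 1 × 1 × 1 = 1 cut set(s).
Redundant channel inoperative [AND]: one cut set from each child combined → 1 × 1 × 1 = 1 cut set(s).
Planning chain lost [OR]: union of children's cut sets → 2 cut set(s).
Autonomous vehicle fails to stop [OR]: union of children's cut sets → 6 cut set(s).
Minimal cut sets: {Inboard lidar failed, Planner is down}; {Radar faulted}; {Brake controller degraded, C perception node lost, Secondary front camera lost}; {CAN bus is down, Fallback module degraded, Wheel-speed sensor failed}; {#1 brake actuator offline}; {Lower planner 2 is inoperative}.

6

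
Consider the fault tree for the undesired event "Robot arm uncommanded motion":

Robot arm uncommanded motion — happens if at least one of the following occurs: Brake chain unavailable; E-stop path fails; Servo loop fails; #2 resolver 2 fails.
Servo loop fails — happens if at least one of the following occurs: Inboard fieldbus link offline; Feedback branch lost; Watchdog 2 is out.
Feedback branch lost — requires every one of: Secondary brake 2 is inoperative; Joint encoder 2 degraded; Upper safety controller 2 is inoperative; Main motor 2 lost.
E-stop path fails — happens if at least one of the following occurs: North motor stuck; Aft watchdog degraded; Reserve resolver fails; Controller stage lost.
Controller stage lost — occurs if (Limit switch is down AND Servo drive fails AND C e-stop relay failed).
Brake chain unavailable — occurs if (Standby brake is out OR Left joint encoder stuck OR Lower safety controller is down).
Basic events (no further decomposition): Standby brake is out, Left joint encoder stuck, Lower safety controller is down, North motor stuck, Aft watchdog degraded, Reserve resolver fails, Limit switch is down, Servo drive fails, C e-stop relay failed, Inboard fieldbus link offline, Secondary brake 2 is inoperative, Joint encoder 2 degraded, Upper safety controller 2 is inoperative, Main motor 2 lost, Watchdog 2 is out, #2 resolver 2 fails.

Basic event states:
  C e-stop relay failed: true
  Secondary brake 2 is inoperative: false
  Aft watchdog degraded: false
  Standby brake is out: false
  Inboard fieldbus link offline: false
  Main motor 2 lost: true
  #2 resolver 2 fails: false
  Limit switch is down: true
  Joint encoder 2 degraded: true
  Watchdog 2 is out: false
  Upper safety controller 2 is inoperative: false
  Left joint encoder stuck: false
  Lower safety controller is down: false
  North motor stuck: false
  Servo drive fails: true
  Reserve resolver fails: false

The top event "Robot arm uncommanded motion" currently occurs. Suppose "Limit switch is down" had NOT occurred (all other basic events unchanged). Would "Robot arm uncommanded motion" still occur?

Counterfactual: set "Limit switch is down" to not occurred.
Brake chain unavailable [OR]: Standby brake is out=not, Left joint encoder stuck=not, Lower safety controller is down=not → no input occurs → does not occur.
Controller stage lost [AND]: Limit switch is down=not, Servo drive fails=occurs, C e-stop relay failed=occurs → not all inputs occur → does not occur.
E-stop path fails [OR]: North motor stuck=not, Aft watchdog degraded=not, Reserve resolver fails=not, Controller stage lost=not → no input occurs → does not occur.
Feedback branch lost [AND]: Secondary brake 2 is inoperative=not, Joint encoder 2 degraded=occurs, Upper safety controller 2 is inoperative=not, Main motor 2 lost=occurs → not all inputs occur → does not occur.
Servo loop fails [OR]: Inboard fieldbus link offline=not, Feedback branch lost=not, Watchdog 2 is out=not → no input occurs → does not occur.
Robot arm uncommanded motion [OR]: Brake chain unavailable=not, E-stop path fails=not, Servo loop fails=not, #2 resolver 2 fails=not → no input occurs → does not occur.

No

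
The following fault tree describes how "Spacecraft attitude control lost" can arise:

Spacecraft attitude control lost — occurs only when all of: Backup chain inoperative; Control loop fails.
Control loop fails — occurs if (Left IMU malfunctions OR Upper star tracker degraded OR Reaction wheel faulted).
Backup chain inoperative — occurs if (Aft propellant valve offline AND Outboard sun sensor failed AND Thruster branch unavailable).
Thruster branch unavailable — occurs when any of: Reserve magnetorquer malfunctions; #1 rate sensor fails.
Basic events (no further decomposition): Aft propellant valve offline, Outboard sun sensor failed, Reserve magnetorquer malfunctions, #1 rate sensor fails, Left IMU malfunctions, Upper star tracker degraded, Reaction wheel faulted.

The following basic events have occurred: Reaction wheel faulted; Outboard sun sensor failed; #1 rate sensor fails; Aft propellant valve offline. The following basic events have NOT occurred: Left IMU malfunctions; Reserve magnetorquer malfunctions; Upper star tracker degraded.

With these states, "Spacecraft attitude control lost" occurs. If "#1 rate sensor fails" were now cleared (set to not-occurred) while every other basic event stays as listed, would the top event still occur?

No

Counterfactual: set "#1 rate sensor fails" to not occurred.
Thruster branch unavailable [OR]: Reserve magnetorquer malfunctions=not, #1 rate sensor fails=not → no input occurs → does not occur.
Backup chain inoperative [AND]: Aft propellant valve offline=occurs, Outboard sun sensor failed=occurs, Thruster branch unavailable=not → not all inputs occur → does not occur.
Control loop fails [OR]: Left IMU malfunctions=not, Upper star tracker degraded=not, Reaction wheel faulted=occurs → at least one input occurs → occurs.
Spacecraft attitude control lost [AND]: Backup chain inoperative=not, Control loop fails=occurs → not all inputs occur → does not occur.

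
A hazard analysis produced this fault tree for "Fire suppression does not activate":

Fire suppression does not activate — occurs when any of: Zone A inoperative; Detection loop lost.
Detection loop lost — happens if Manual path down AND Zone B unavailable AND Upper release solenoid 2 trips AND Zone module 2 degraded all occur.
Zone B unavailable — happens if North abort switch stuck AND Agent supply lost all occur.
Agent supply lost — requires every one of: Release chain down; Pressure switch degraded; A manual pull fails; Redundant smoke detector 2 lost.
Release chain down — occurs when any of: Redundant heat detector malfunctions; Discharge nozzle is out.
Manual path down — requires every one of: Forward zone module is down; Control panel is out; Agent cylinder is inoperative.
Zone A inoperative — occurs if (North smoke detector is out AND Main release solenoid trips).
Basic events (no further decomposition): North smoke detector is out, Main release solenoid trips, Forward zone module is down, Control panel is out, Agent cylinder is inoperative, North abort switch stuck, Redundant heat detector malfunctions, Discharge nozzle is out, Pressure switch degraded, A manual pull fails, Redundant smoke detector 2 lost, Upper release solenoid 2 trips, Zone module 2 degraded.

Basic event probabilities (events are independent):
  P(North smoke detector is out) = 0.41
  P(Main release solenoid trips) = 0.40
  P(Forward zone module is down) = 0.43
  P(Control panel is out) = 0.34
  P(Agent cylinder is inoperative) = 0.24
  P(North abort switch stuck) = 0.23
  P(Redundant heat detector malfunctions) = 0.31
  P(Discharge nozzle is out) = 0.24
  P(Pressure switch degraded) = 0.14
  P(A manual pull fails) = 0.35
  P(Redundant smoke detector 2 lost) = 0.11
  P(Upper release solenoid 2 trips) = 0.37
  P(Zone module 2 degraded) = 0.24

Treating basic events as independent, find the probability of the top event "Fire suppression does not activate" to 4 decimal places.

0.1640

P(Zone A inoperative) [AND] = 0.41 × 0.40 = 0.164000
P(Manual path down) [AND] = 0.43 × 0.34 × 0.24 = 0.035088
P(Release chain down) [OR] = 1 − (1−0.31) × (1−0.24) = 0.475600
P(Agent supply lost) [AND] = 0.475600 × 0.14 × 0.35 × 0.11 = 0.002563
P(Zone B unavailable) [AND] = 0.23 × 0.002563 = 0.000589
P(Detection loop lost) [AND] = 0.035088 × 0.000589 × 0.37 × 0.24 = 0.000002
P(Fire suppression does not activate) [OR] = 1 − (1−0.164000) × (1−0.000002) = 0.164002
Rounded to 4 decimal places: P(Fire suppression does not activate) ≈ 0.1640.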